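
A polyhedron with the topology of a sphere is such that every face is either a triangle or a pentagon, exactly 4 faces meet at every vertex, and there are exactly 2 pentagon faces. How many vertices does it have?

10

Let x be the number of triangles; then F = 2 + x.
Edge–face incidences: 2E = 5·2 + 3·x = 10 + 3x.
Every vertex has degree 4, so 4V = 2E.
Euler: V − E + F = 2 ⇒ (2E)/4 − E + (2 + x) = 2.
Multiply by 8: 2·(2E) − 4·(2E) + 8·(2 + x) = 16, i.e. 16 + 8x − 2·(10 + 3x) = 16.
Collecting terms: 2x − 4 = 16, so 2x = 20, so x = 10.
Then 2E = 10 + 3·10 = 40, so E = 20, V = 2E/4 = 10, F = 2 + 10 = 12.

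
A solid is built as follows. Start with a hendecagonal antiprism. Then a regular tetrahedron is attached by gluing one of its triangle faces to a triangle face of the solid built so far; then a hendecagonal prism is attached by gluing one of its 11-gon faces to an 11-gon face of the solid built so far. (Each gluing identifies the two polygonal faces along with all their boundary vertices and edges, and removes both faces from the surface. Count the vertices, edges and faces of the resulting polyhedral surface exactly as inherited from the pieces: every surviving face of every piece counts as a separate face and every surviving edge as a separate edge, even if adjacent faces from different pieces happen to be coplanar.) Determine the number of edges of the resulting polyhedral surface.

A hendecagonal antiprism: V=22, E=44, F=24.
Attach a regular tetrahedron (V=4, E=6, F=4) along a 3-gon: merge 3 vertices and 3 edges, delete both glued faces → V=23, E=47, F=26.
Attach a hendecagonal prism (V=22, E=33, F=13) along an 11-gon: merge 11 vertices and 11 edges, delete both glued faces → V=34, E=69, F=37.
Check: V − E + F = 34 − 69 + 37 = 2.

69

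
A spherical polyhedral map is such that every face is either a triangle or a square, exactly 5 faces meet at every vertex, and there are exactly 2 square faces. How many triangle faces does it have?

24

Let x be the number of triangles; then F = 2 + x.
Edge–face incidences: 2E = 4·2 + 3·x = 8 + 3x.
Every vertex has degree 5, so 5V = 2E.
Euler: V − E + F = 2 ⇒ (2E)/5 − E + (2 + x) = 2.
Multiply by 10: 2·(2E) − 5·(2E) + 10·(2 + x) = 20, i.e. 20 + 10x − 3·(8 + 3x) = 20.
Collecting terms: x − 4 = 20, so x = 24.
Then 2E = 8 + 3·24 = 80, so E = 40, V = 2E/5 = 16, F = 2 + 24 = 26.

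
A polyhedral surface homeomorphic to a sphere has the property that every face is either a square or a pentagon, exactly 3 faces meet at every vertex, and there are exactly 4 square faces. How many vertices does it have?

12

Let x be the number of pentagons; then F = 4 + x.
Edge–face incidences: 2E = 4·4 + 5·x = 16 + 5x.
Every vertex has degree 3, so 3V = 2E.
Euler: V − E + F = 2 ⇒ (2E)/3 − E + (4 + x) = 2.
Multiply by 6: 2·(2E) − 3·(2E) + 6·(4 + x) = 12, i.e. 24 + 6x − (16 + 5x) = 12.
Collecting terms: x + 8 = 12, so x = 4.
Then 2E = 16 + 5·4 = 36, so E = 18, V = 2E/3 = 12, F = 4 + 4 = 8.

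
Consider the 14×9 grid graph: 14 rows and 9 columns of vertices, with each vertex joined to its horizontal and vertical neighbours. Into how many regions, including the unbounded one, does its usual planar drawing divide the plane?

The grid has V = 14·9 = 126 vertices and E = 14·8 + 9·13 = 229 edges.
F = 2 − V + E = 2 − 126 + 229 = 105.

105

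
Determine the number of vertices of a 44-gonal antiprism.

88

An antiprism on an n-gon has two n-gon caps and 2n triangles: V = 2·44 = 88, E = 4·44 = 176, F = 2·44 + 2 = 90.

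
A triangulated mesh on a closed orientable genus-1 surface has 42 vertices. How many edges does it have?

126

χ = 2 − 2·1 = 0, and every face is a triangle so 3F = 2E.
V − E + F = 0 with E = 3F/2 gives 42 − (3/2 − 1)·F = 0, so F = 84 and E = 126.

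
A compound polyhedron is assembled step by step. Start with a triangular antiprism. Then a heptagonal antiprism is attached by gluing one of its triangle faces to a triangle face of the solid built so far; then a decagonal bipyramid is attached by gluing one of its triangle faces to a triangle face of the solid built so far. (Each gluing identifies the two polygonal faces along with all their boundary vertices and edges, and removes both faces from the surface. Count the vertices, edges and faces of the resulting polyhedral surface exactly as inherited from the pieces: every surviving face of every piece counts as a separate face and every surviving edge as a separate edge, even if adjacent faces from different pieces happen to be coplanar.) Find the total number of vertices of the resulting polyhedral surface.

A triangular antiprism: V=6, E=12, F=8.
Attach a heptagonal antiprism (V=14, E=28, F=16) along a 3-gon: merge 3 vertices and 3 edges, delete both glued faces → V=17, E=37, F=22.
Attach a decagonal bipyramid (V=12, E=30, F=20) along a 3-gon: merge 3 vertices and 3 edges, delete both glued faces → V=26, E=64, F=40.
Check: V − E + F = 26 − 64 + 40 = 2.

26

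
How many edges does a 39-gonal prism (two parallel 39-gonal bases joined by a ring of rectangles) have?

117

A prism on an n-gon has two n-gon bases and n rectangular sides: V = 2·39 = 78, E = 3·39 = 117, F = 39 + 2 = 41.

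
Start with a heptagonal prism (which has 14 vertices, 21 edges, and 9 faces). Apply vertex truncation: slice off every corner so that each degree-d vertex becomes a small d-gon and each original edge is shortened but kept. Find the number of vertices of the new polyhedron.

Truncation replaces each original edge-end by a new vertex, so V′ = 2E = 42.
Each original edge survives, and each old vertex of degree d contributes d new edges; summing degrees gives Σd = 2E, so E′ = E + 2E = 3E = 63.
Each original face survives and each original vertex becomes one new face: F′ = F + V = 23.

42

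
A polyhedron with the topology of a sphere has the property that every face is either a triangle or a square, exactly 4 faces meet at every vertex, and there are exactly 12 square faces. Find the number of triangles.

8

Let x be the number of triangles; then F = 12 + x.
Edge–face incidences: 2E = 4·12 + 3·x = 48 + 3x.
Every vertex has degree 4, so 4V = 2E.
Euler: V − E + F = 2 ⇒ (2E)/4 − E + (12 + x) = 2.
Multiply by 8: 2·(2E) − 4·(2E) + 8·(12 + x) = 16, i.e. 96 + 8x − 2·(48 + 3x) = 16.
Collecting terms: 2x = 16, so x = 8.
Then 2E = 48 + 3·8 = 72, so E = 36, V = 2E/4 = 18, F = 12 + 8 = 20.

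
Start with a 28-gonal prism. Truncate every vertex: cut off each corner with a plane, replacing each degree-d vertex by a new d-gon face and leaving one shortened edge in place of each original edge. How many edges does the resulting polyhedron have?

The base solid has V = 56, E = 84, F = 30.
Truncation replaces each original edge-end by a new vertex, so V′ = 2E = 168.
Each original edge survives, and each old vertex of degree d contributes d new edges; summing degrees gives Σd = 2E, so E′ = E + 2E = 3E = 252.
Each original face survives and each original vertex becomes one new face: F′ = F + V = 86.

252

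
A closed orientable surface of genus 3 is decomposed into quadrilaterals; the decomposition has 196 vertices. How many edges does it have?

χ = 2 − 2·3 = -4, and every face is a square so 4F = 2E.
V − E + F = -4 with E = 4F/2 gives 196 − (4/2 − 1)·F = -4, so F = 200 and E = 400.

400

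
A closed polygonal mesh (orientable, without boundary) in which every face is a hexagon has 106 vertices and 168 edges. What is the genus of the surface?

4

Every face is a hexagon and each edge borders two faces, so 6F = 2·168, giving F = 56.
χ = V − E + F = 106 − 168 + 56 = -6.
For a closed orientable surface χ = 2 − 2g, so g = (2 − (-6))/2 = 4.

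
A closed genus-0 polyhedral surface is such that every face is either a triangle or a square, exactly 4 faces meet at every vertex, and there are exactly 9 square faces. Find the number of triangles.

Let x be the number of triangles; then F = 9 + x.
Edge–face incidences: 2E = 4·9 + 3·x = 36 + 3x.
Every vertex has degree 4, so 4V = 2E.
Euler: V − E + F = 2 ⇒ (2E)/4 − E + (9 + x) = 2.
Multiply by 8: 2·(2E) − 4·(2E) + 8·(9 + x) = 16, i.e. 72 + 8x − 2·(36 + 3x) = 16.
Collecting terms: 2x = 16, so x = 8.
Then 2E = 36 + 3·8 = 60, so E = 30, V = 2E/4 = 15, F = 9 + 8 = 17.

8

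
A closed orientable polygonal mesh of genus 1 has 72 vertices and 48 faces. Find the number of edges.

For a closed orientable surface of genus 1, χ = 2 − 2·1 = 0.
E = V + F − (0) = 72 + 48 − (0) = 120.

120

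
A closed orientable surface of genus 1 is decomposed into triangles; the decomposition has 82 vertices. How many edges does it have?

246

χ = 2 − 2·1 = 0, and every face is a triangle so 3F = 2E.
V − E + F = 0 with E = 3F/2 gives 82 − (3/2 − 1)·F = 0, so F = 164 and E = 246.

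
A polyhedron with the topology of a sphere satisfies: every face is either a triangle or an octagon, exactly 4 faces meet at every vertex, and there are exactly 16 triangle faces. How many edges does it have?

32

Let x be the number of octagons; then F = 16 + x.
Edge–face incidences: 2E = 3·16 + 8·x = 48 + 8x.
Every vertex has degree 4, so 4V = 2E.
Euler: V − E + F = 2 ⇒ (2E)/4 − E + (16 + x) = 2.
Multiply by 8: 2·(2E) − 4·(2E) + 8·(16 + x) = 16, i.e. 128 + 8x − 2·(48 + 8x) = 16.
Collecting terms: −8x + 32 = 16, so −8x = −16, so x = 2.
Then 2E = 48 + 8·2 = 64, so E = 32, V = 2E/4 = 16, F = 16 + 2 = 18.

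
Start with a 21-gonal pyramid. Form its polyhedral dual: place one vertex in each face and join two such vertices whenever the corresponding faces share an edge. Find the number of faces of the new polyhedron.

The base solid has V = 22, E = 42, F = 22.
The dual swaps V and F and preserves E: V′ = F = 22, E′ = E = 42, F′ = V = 22.

22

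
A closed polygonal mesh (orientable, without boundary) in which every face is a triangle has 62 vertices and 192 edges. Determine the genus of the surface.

2

Every face is a triangle and each edge borders two faces, so 3F = 2·192, giving F = 128.
χ = V − E + F = 62 − 192 + 128 = -2.
For a closed orientable surface χ = 2 − 2g, so g = (2 − (-2))/2 = 2.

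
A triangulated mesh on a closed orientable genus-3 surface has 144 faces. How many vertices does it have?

χ = 2 − 2·3 = -4, and every face is a triangle so 3F = 2E.
E = 3·144/2 = 216. Then V = -4 + E − F = -4 + 216 − 144 = 68.

68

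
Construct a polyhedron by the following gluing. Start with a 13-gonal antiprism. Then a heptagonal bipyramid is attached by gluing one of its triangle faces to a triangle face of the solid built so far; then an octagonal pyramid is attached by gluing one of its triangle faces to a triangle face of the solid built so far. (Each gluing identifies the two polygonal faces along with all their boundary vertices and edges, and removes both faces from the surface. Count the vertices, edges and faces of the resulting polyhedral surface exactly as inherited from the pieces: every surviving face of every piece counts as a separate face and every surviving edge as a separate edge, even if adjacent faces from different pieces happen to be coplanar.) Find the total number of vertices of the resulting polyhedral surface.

A 13-gonal antiprism: V=26, E=52, F=28.
Attach a heptagonal bipyramid (V=9, E=21, F=14) along a 3-gon: merge 3 vertices and 3 edges, delete both glued faces → V=32, E=70, F=40.
Attach an octagonal pyramid (V=9, E=16, F=9) along a 3-gon: merge 3 vertices and 3 edges, delete both glued faces → V=38, E=83, F=47.
Check: V − E + F = 38 − 83 + 47 = 2.

38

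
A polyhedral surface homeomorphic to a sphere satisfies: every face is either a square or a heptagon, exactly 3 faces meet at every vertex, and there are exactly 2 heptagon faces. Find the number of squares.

Let x be the number of squares; then F = 2 + x.
Edge–face incidences: 2E = 7·2 + 4·x = 14 + 4x.
Every vertex has degree 3, so 3V = 2E.
Euler: V − E + F = 2 ⇒ (2E)/3 − E + (2 + x) = 2.
Multiply by 6: 2·(2E) − 3·(2E) + 6·(2 + x) = 12, i.e. 12 + 6x − (14 + 4x) = 12.
Collecting terms: 2x − 2 = 12, so 2x = 14, so x = 7.
Then 2E = 14 + 4·7 = 42, so E = 21, V = 2E/3 = 14, F = 2 + 7 = 9.

7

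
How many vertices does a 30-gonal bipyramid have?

32

A bipyramid over an n-gon has 2n triangular faces and n + 2 vertices: V = 30 + 2 = 32, E = 3·30 = 90, F = 2·30 = 60.
Check: V − E + F = 32 − 90 + 60 = 2.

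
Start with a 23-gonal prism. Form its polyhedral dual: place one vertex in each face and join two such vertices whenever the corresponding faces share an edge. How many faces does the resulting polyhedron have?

The base solid has V = 46, E = 69, F = 25.
The dual swaps V and F and preserves E: V′ = F = 25, E′ = E = 69, F′ = V = 46.

46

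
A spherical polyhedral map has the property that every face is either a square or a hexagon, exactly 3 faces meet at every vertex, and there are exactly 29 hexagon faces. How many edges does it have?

99

Let x be the number of squares; then F = 29 + x.
Edge–face incidences: 2E = 6·29 + 4·x = 174 + 4x.
Every vertex has degree 3, so 3V = 2E.
Euler: V − E + F = 2 ⇒ (2E)/3 − E + (29 + x) = 2.
Multiply by 6: 2·(2E) − 3·(2E) + 6·(29 + x) = 12, i.e. 174 + 6x − (174 + 4x) = 12.
Collecting terms: 2x = 12, so x = 6.
Then 2E = 174 + 4·6 = 198, so E = 99, V = 2E/3 = 66, F = 29 + 6 = 35.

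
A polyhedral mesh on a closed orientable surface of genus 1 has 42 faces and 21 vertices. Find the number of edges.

For a closed orientable surface of genus 1, χ = 2 − 2·1 = 0.
E = V + F − (0) = 21 + 42 − (0) = 63.

63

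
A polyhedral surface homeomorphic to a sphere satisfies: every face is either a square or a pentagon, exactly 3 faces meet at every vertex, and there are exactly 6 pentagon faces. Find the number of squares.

3

Let x be the number of squares; then F = 6 + x.
Edge–face incidences: 2E = 5·6 + 4·x = 30 + 4x.
Every vertex has degree 3, so 3V = 2E.
Euler: V − E + F = 2 ⇒ (2E)/3 − E + (6 + x) = 2.
Multiply by 6: 2·(2E) − 3·(2E) + 6·(6 + x) = 12, i.e. 36 + 6x − (30 + 4x) = 12.
Collecting terms: 2x + 6 = 12, so 2x = 6, so x = 3.
Then 2E = 30 + 4·3 = 42, so E = 21, V = 2E/3 = 14, F = 6 + 3 = 9.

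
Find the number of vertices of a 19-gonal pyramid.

20

A pyramid on an n-gon base has one n-gon and n triangles: V = 19 + 1 = 20, E = 2·19 = 38, F = 19 + 1 = 20.
Check: V − E + F = 20 − 38 + 20 = 2.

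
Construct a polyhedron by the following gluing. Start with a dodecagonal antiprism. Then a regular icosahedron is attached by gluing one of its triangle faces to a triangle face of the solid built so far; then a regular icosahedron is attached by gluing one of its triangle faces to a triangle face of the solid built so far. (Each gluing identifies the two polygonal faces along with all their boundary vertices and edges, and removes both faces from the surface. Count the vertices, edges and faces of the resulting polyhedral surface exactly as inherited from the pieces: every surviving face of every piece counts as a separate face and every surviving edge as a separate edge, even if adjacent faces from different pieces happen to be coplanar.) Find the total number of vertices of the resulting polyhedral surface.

42

A dodecagonal antiprism: V=24, E=48, F=26.
Attach a regular icosahedron (V=12, E=30, F=20) along a 3-gon: merge 3 vertices and 3 edges, delete both glued faces → V=33, E=75, F=44.
Attach a regular icosahedron (V=12, E=30, F=20) along a 3-gon: merge 3 vertices and 3 edges, delete both glued faces → V=42, E=102, F=62.
Check: V − E + F = 42 − 102 + 62 = 2.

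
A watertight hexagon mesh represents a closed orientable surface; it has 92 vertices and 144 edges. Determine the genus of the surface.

3

Every face is a hexagon and each edge borders two faces, so 6F = 2·144, giving F = 48.
χ = V − E + F = 92 − 144 + 48 = -4.
For a closed orientable surface χ = 2 − 2g, so g = (2 − (-4))/2 = 3.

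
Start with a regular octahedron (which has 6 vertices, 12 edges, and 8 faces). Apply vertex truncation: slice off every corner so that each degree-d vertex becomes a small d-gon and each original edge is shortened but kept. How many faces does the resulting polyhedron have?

14

Truncation replaces each original edge-end by a new vertex, so V′ = 2E = 24.
Each original edge survives, and each old vertex of degree d contributes d new edges; summing degrees gives Σd = 2E, so E′ = E + 2E = 3E = 36.
Each original face survives and each original vertex becomes one new face: F′ = F + V = 14.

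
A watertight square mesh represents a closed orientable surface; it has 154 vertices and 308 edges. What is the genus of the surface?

Every face is a square and each edge borders two faces, so 4F = 2·308, giving F = 154.
χ = V − E + F = 154 − 308 + 154 = 0.
For a closed orientable surface χ = 2 − 2g, so g = (2 − (0))/2 = 1.

1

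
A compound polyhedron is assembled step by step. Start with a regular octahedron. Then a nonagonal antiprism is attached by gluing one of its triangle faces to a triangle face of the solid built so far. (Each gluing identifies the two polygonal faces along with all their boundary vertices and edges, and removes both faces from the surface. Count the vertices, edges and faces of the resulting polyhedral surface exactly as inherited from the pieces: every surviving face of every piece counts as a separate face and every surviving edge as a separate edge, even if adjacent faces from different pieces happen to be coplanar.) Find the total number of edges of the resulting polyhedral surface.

A regular octahedron: V=6, E=12, F=8.
Attach a nonagonal antiprism (V=18, E=36, F=20) along a 3-gon: merge 3 vertices and 3 edges, delete both glued faces → V=21, E=45, F=26.
Check: V − E + F = 21 − 45 + 26 = 2.

45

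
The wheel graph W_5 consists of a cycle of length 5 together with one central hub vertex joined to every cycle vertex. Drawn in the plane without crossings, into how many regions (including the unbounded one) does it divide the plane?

6

W_5 has V = 5 + 1 = 6 vertices and E = 2·5 = 10 edges.
By Euler's formula F = 2 − V + E = 2 − 6 + 10 = 6.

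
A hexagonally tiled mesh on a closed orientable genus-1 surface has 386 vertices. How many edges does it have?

579

χ = 2 − 2·1 = 0, and every face is a hexagon so 6F = 2E.
V − E + F = 0 with E = 6F/2 gives 386 − (6/2 − 1)·F = 0, so F = 193 and E = 579.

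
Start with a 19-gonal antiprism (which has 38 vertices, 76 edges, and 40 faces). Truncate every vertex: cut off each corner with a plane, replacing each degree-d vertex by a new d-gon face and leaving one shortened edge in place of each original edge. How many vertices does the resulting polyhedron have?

Truncation replaces each original edge-end by a new vertex, so V′ = 2E = 152.
Each original edge survives, and each old vertex of degree d contributes d new edges; summing degrees gives Σd = 2E, so E′ = E + 2E = 3E = 228.
Each original face survives and each original vertex becomes one new face: F′ = F + V = 78.

152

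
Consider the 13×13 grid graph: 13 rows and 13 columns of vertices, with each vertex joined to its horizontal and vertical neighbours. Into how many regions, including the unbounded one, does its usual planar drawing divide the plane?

The grid has V = 13·13 = 169 vertices and E = 13·12 + 13·12 = 312 edges.
F = 2 − V + E = 2 − 169 + 312 = 145.

145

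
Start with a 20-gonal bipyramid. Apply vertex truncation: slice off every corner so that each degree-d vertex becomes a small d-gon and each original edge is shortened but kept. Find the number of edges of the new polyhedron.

180

The base solid has V = 22, E = 60, F = 40.
Truncation replaces each original edge-end by a new vertex, so V′ = 2E = 120.
Each original edge survives, and each old vertex of degree d contributes d new edges; summing degrees gives Σd = 2E, so E′ = E + 2E = 3E = 180.
Each original face survives and each original vertex becomes one new face: F′ = F + V = 62.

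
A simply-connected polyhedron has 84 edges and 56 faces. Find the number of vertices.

30

Here V − E + F = 2.
V = 2 + E − F = 2 + 84 − 56 = 30.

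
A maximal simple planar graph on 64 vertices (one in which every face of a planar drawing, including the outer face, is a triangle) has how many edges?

186

In a plane triangulation 3F = 2E and V − E + F = 2, so E = 3V − 6 = 3·64 − 6 = 186.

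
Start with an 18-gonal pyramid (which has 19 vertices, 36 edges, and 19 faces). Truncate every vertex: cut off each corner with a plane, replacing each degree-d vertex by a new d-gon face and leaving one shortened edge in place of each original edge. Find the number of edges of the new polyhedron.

108

Truncation replaces each original edge-end by a new vertex, so V′ = 2E = 72.
Each original edge survives, and each old vertex of degree d contributes d new edges; summing degrees gives Σd = 2E, so E′ = E + 2E = 3E = 108.
Each original face survives and each original vertex becomes one new face: F′ = F + V = 38.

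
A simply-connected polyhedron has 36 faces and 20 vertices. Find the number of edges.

Here V − E + F = 2.
E = V + F − (2) = 20 + 36 − (2) = 54.

54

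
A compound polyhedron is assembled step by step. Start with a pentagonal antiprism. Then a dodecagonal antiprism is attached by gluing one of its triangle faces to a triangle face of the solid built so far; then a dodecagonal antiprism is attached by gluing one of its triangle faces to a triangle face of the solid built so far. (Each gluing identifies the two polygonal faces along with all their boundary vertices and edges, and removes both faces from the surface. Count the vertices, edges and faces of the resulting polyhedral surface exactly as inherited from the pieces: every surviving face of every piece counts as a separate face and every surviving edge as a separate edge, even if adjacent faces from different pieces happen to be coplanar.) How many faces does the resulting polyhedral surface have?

A pentagonal antiprism: V=10, E=20, F=12.
Attach a dodecagonal antiprism (V=24, E=48, F=26) along a 3-gon: merge 3 vertices and 3 edges, delete both glued faces → V=31, E=65, F=36.
Attach a dodecagonal antiprism (V=24, E=48, F=26) along a 3-gon: merge 3 vertices and 3 edges, delete both glued faces → V=52, E=110, F=60.
Check: V − E + F = 52 − 110 + 60 = 2.

60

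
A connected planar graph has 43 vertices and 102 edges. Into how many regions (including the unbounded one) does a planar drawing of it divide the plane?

61

Euler's formula for a connected plane graph: V − E + F = 2, so F = 2 − 43 + 102 = 61.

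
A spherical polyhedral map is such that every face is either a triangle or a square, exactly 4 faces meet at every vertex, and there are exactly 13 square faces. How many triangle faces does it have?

8

Let x be the number of triangles; then F = 13 + x.
Edge–face incidences: 2E = 4·13 + 3·x = 52 + 3x.
Every vertex has degree 4, so 4V = 2E.
Euler: V − E + F = 2 ⇒ (2E)/4 − E + (13 + x) = 2.
Multiply by 8: 2·(2E) − 4·(2E) + 8·(13 + x) = 16, i.e. 104 + 8x − 2·(52 + 3x) = 16.
Collecting terms: 2x = 16, so x = 8.
Then 2E = 52 + 3·8 = 76, so E = 38, V = 2E/4 = 19, F = 13 + 8 = 21.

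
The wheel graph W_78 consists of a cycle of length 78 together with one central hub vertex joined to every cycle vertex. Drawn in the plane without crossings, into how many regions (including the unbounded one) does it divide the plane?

W_78 has V = 78 + 1 = 79 vertices and E = 2·78 = 156 edges.
By Euler's formula F = 2 − V + E = 2 − 79 + 156 = 79.

79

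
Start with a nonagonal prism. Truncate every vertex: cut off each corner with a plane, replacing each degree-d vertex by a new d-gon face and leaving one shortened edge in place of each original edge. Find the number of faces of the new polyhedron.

29

The base solid has V = 18, E = 27, F = 11.
Truncation replaces each original edge-end by a new vertex, so V′ = 2E = 54.
Each original edge survives, and each old vertex of degree d contributes d new edges; summing degrees gives Σd = 2E, so E′ = E + 2E = 3E = 81.
Each original face survives and each original vertex becomes one new face: F′ = F + V = 29.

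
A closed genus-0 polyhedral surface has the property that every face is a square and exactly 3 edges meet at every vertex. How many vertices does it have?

Each face has 4 edges and each edge borders two faces, so 2E = 4F.
Each vertex has degree 3, so 3V = 2E and hence V = 4F/3.
Euler: V − E + F = 2 ⇒ (4F/3) − (4F/2) + F = 2.
Multiply by 6: (8 − 12 + 6)F = 12, i.e. 2F = 12.
So F = 6, E = 4·6/2 = 12, V = 4·6/3 = 8.

8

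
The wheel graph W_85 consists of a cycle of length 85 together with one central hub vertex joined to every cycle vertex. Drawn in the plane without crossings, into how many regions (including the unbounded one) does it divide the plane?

W_85 has V = 85 + 1 = 86 vertices and E = 2·85 = 170 edges.
By Euler's formula F = 2 − V + E = 2 − 86 + 170 = 86.

86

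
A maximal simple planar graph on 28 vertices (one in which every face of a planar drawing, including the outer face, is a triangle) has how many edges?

In a plane triangulation 3F = 2E and V − E + F = 2, so E = 3V − 6 = 3·28 − 6 = 78.

78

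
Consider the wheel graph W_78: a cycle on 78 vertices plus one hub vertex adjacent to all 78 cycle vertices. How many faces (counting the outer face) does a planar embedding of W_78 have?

W_78 has V = 78 + 1 = 79 vertices and E = 2·78 = 156 edges.
By Euler's formula F = 2 − V + E = 2 − 79 + 156 = 79.

79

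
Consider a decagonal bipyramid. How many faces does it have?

20

A bipyramid over an n-gon has 2n triangular faces and n + 2 vertices: V = 10 + 2 = 12, E = 3·10 = 30, F = 2·10 = 20.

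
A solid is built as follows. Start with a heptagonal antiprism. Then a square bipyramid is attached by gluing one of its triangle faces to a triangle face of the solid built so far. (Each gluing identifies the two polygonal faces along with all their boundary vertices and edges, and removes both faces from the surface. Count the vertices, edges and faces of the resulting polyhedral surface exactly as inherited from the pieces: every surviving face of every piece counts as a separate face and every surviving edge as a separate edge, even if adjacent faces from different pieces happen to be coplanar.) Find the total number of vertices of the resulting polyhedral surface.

A heptagonal antiprism: V=14, E=28, F=16.
Attach a square bipyramid (V=6, E=12, F=8) along a 3-gon: merge 3 vertices and 3 edges, delete both glued faces → V=17, E=37, F=22.
Check: V − E + F = 17 − 37 + 22 = 2.

17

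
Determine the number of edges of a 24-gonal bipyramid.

72

A bipyramid over an n-gon has 2n triangular faces and n + 2 vertices: V = 24 + 2 = 26, E = 3·24 = 72, F = 2·24 = 48.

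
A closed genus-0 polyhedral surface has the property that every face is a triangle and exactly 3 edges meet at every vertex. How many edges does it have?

Each face has 3 edges and each edge borders two faces, so 2E = 3F.
Each vertex has degree 3, so 3V = 2E and hence V = 3F/3.
Euler: V − E + F = 2 ⇒ (3F/3) − (3F/2) + F = 2.
Multiply by 6: (6 − 9 + 6)F = 12, i.e. 3F = 12.
So F = 4, E = 3·4/2 = 6, V = 3·4/3 = 4.

6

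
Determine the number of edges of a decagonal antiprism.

40

An antiprism on an n-gon has two n-gon caps and 2n triangles: V = 2·10 = 20, E = 4·10 = 40, F = 2·10 + 2 = 22.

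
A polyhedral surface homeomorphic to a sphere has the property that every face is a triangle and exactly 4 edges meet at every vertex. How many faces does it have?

Each face has 3 edges and each edge borders two faces, so 2E = 3F.
Each vertex has degree 4, so 4V = 2E and hence V = 3F/4.
Euler: V − E + F = 2 ⇒ (3F/4) − (3F/2) + F = 2.
Multiply by 8: (6 − 12 + 8)F = 16, i.e. 2F = 16.
So F = 8, E = 3·8/2 = 12, V = 3·8/4 = 6.

8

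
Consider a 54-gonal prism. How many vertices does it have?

A prism on an n-gon has two n-gon bases and n rectangular sides: V = 2·54 = 108, E = 3·54 = 162, F = 54 + 2 = 56.

108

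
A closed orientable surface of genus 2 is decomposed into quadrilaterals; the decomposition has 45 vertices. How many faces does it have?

χ = 2 − 2·2 = -2, and every face is a square so 4F = 2E.
V − E + F = -2 with E = 4F/2 gives 45 − (4/2 − 1)·F = -2, so F = 47 and E = 94.

47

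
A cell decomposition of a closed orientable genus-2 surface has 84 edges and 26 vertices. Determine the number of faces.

For a closed orientable surface of genus 2, χ = 2 − 2·2 = -2.
F = -2 − V + E = -2 − 26 + 84 = 56.

56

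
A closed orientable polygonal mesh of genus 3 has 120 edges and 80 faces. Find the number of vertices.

For a closed orientable surface of genus 3, χ = 2 − 2·3 = -4.
V = -4 + E − F = -4 + 120 − 80 = 36.

36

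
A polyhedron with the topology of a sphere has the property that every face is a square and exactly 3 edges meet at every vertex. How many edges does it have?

12

Each face has 4 edges and each edge borders two faces, so 2E = 4F.
Each vertex has degree 3, so 3V = 2E and hence V = 4F/3.
Euler: V − E + F = 2 ⇒ (4F/3) − (4F/2) + F = 2.
Multiply by 6: (8 − 12 + 6)F = 12, i.e. 2F = 12.
So F = 6, E = 4·6/2 = 12, V = 4·6/3 = 8.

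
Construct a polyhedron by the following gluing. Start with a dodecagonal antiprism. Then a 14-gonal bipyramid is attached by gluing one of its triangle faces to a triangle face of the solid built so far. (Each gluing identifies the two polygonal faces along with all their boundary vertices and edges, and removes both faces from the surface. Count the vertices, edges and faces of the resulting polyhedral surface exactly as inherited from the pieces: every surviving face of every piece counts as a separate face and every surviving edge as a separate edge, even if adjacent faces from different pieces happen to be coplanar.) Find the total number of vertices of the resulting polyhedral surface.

A dodecagonal antiprism: V=24, E=48, F=26.
Attach a 14-gonal bipyramid (V=16, E=42, F=28) along a 3-gon: merge 3 vertices and 3 edges, delete both glued faces → V=37, E=87, F=52.
Check: V − E + F = 37 − 87 + 52 = 2.

37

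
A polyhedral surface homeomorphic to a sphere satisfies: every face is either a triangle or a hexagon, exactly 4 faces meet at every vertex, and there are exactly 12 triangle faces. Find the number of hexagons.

2

Let x be the number of hexagons; then F = 12 + x.
Edge–face incidences: 2E = 3·12 + 6·x = 36 + 6x.
Every vertex has degree 4, so 4V = 2E.
Euler: V − E + F = 2 ⇒ (2E)/4 − E + (12 + x) = 2.
Multiply by 8: 2·(2E) − 4·(2E) + 8·(12 + x) = 16, i.e. 96 + 8x − 2·(36 + 6x) = 16.
Collecting terms: −4x + 24 = 16, so −4x = −8, so x = 2.
Then 2E = 36 + 6·2 = 48, so E = 24, V = 2E/4 = 12, F = 12 + 2 = 14.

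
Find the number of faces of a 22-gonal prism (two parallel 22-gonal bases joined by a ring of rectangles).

24

A prism on an n-gon has two n-gon bases and n rectangular sides: V = 2·22 = 44, E = 3·22 = 66, F = 22 + 2 = 24.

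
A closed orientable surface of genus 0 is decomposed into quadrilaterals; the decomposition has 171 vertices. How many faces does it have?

169

χ = 2 − 2·0 = 2, and every face is a square so 4F = 2E.
V − E + F = 2 with E = 4F/2 gives 171 − (4/2 − 1)·F = 2, so F = 169 and E = 338.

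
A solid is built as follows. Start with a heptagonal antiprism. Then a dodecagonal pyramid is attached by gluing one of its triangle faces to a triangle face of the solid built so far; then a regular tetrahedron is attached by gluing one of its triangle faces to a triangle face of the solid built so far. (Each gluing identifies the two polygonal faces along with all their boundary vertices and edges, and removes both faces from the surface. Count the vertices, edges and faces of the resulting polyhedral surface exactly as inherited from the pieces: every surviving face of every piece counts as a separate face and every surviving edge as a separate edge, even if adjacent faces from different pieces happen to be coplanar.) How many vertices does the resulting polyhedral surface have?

25

A heptagonal antiprism: V=14, E=28, F=16.
Attach a dodecagonal pyramid (V=13, E=24, F=13) along a 3-gon: merge 3 vertices and 3 edges, delete both glued faces → V=24, E=49, F=27.
Attach a regular tetrahedron (V=4, E=6, F=4) along a 3-gon: merge 3 vertices and 3 edges, delete both glued faces → V=25, E=52, F=29.
Check: V − E + F = 25 − 52 + 29 = 2.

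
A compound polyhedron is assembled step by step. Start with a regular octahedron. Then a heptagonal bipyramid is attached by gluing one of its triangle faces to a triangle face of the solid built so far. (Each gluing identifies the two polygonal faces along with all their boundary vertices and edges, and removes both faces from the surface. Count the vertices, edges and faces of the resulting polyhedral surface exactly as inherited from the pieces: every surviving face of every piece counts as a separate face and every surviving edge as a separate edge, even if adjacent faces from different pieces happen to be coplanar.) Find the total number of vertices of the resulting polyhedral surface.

12

A regular octahedron: V=6, E=12, F=8.
Attach a heptagonal bipyramid (V=9, E=21, F=14) along a 3-gon: merge 3 vertices and 3 edges, delete both glued faces → V=12, E=30, F=20.
Check: V − E + F = 12 − 30 + 20 = 2.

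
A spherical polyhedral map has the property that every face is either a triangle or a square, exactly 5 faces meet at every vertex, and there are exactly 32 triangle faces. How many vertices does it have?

24

Let x be the number of squares; then F = 32 + x.
Edge–face incidences: 2E = 3·32 + 4·x = 96 + 4x.
Every vertex has degree 5, so 5V = 2E.
Euler: V − E + F = 2 ⇒ (2E)/5 − E + (32 + x) = 2.
Multiply by 10: 2·(2E) − 5·(2E) + 10·(32 + x) = 20, i.e. 320 + 10x − 3·(96 + 4x) = 20.
Collecting terms: −2x + 32 = 20, so −2x = −12, so x = 6.
Then 2E = 96 + 4·6 = 120, so E = 60, V = 2E/5 = 24, F = 32 + 6 = 38.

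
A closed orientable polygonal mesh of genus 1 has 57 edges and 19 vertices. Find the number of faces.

For a closed orientable surface of genus 1, χ = 2 − 2·1 = 0.
F = 0 − V + E = 0 − 19 + 57 = 38.

38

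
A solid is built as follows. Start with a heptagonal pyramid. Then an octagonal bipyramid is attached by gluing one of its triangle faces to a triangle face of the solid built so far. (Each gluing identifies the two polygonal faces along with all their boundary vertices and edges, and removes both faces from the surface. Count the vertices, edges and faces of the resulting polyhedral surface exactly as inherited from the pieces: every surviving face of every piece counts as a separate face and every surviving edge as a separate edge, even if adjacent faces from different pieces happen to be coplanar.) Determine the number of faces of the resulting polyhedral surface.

A heptagonal pyramid: V=8, E=14, F=8.
Attach an octagonal bipyramid (V=10, E=24, F=16) along a 3-gon: merge 3 vertices and 3 edges, delete both glued faces → V=15, E=35, F=22.
Check: V − E + F = 15 − 35 + 22 = 2.

22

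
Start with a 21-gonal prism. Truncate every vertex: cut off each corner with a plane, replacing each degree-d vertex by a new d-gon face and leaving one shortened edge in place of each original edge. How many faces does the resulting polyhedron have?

65

The base solid has V = 42, E = 63, F = 23.
Truncation replaces each original edge-end by a new vertex, so V′ = 2E = 126.
Each original edge survives, and each old vertex of degree d contributes d new edges; summing degrees gives Σd = 2E, so E′ = E + 2E = 3E = 189.
Each original face survives and each original vertex becomes one new face: F′ = F + V = 65.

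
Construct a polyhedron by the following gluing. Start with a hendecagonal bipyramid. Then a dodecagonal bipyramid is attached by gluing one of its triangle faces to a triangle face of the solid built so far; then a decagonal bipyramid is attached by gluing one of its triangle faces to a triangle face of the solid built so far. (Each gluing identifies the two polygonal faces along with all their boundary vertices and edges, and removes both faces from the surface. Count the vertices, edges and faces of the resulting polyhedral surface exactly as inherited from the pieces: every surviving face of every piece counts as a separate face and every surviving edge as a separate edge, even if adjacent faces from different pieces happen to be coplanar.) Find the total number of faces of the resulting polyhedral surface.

A hendecagonal bipyramid: V=13, E=33, F=22.
Attach a dodecagonal bipyramid (V=14, E=36, F=24) along a 3-gon: merge 3 vertices and 3 edges, delete both glued faces → V=24, E=66, F=44.
Attach a decagonal bipyramid (V=12, E=30, F=20) along a 3-gon: merge 3 vertices and 3 edges, delete both glued faces → V=33, E=93, F=62.
Check: V − E + F = 33 − 93 + 62 = 2.

62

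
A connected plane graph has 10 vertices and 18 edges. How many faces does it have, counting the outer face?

10

Euler's formula for a connected plane graph: V − E + F = 2, so F = 2 − 10 + 18 = 10.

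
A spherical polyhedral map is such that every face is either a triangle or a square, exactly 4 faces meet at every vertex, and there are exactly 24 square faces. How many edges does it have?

60

Let x be the number of triangles; then F = 24 + x.
Edge–face incidences: 2E = 4·24 + 3·x = 96 + 3x.
Every vertex has degree 4, so 4V = 2E.
Euler: V − E + F = 2 ⇒ (2E)/4 − E + (24 + x) = 2.
Multiply by 8: 2·(2E) − 4·(2E) + 8·(24 + x) = 16, i.e. 192 + 8x − 2·(96 + 3x) = 16.
Collecting terms: 2x = 16, so x = 8.
Then 2E = 96 + 3·8 = 120, so E = 60, V = 2E/4 = 30, F = 24 + 8 = 32.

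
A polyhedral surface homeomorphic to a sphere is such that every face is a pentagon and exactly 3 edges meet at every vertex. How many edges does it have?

Each face has 5 edges and each edge borders two faces, so 2E = 5F.
Each vertex has degree 3, so 3V = 2E and hence V = 5F/3.
Euler: V − E + F = 2 ⇒ (5F/3) − (5F/2) + F = 2.
Multiply by 6: (10 − 15 + 6)F = 12, i.e. 1F = 12.
So F = 12, E = 5·12/2 = 30, V = 5·12/3 = 20.

30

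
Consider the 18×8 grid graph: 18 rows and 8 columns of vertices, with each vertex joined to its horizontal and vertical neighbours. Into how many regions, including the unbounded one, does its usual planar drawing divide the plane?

120

The grid has V = 18·8 = 144 vertices and E = 18·7 + 8·17 = 262 edges.
F = 2 − V + E = 2 − 144 + 262 = 120.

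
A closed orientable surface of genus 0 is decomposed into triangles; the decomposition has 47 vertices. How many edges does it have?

135

χ = 2 − 2·0 = 2, and every face is a triangle so 3F = 2E.
V − E + F = 2 with E = 3F/2 gives 47 − (3/2 − 1)·F = 2, so F = 90 and E = 135.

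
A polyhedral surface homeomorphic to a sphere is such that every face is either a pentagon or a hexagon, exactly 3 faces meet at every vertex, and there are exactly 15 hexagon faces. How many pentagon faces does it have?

Let x be the number of pentagons; then F = 15 + x.
Edge–face incidences: 2E = 6·15 + 5·x = 90 + 5x.
Every vertex has degree 3, so 3V = 2E.
Euler: V − E + F = 2 ⇒ (2E)/3 − E + (15 + x) = 2.
Multiply by 6: 2·(2E) − 3·(2E) + 6·(15 + x) = 12, i.e. 90 + 6x − (90 + 5x) = 12.
Collecting terms: x = 12.
Then 2E = 90 + 5·12 = 150, so E = 75, V = 2E/3 = 50, F = 15 + 12 = 27.

12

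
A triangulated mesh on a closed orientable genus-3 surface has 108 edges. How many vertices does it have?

χ = 2 − 2·3 = -4, and every face is a triangle so 3F = 2E.
F = 2E/3 = 72. Then V = -4 + E − F = -4 + 108 − 72 = 32.

32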